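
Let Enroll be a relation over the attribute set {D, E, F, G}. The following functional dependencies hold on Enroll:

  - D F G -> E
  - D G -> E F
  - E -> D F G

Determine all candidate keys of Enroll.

{E}⁺: E→DFG adds D, F, G → {D, E, F, G}.
{D, G}⁺: DG→EF adds E, F → {D, E, F, G}. Minimal: {G}⁺ = {G}; {D}⁺ = {D} — none reach the full schema.

{E}; {D, G}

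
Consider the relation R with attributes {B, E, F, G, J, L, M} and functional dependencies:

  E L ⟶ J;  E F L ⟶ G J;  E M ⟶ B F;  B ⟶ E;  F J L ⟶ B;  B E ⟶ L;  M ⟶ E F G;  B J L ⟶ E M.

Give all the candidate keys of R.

{B}⁺: B→E adds E; BE→L adds L; EL→J adds J; BJL→EM adds M; EM→BF adds F; M→EFG adds G → {B, E, F, G, J, L, M}.
{M}⁺: M→EFG adds E, F, G; EM→BF adds B; BE→L adds L; EL→J adds J → {B, E, F, G, J, L, M}.
{E, F, L}⁺: EL→J adds J; EFL→GJ adds G; FJL→B adds B; BJL→EM adds M → {B, E, F, G, J, L, M}. Minimal: {F, L}⁺ = {F, L}; {E, L}⁺ = {E, J, L}; {E, F}⁺ = {E, F} — none reach the full schema.
{F, J, L}⁺: FJL→B adds B; BJL→EM adds E, M; EFL→GJ adds G → {B, E, F, G, J, L, M}. Minimal: {J, L}⁺ = {J, L}; {F, L}⁺ = {F, L}; {F, J}⁺ = {F, J} — none reach the full schema.

{B}, {M}, {E, F, L}, {F, J, L}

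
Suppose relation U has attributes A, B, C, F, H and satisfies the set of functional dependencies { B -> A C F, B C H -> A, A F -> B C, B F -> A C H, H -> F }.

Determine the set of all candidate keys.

{B}, {A, F}, {A, H}

{B}⁺: B→ACF adds A, C, F; BF→ACH adds H → {A, B, C, F, H}.
{A, F}⁺: AF→BC adds B, C; BF→ACH adds H → {A, B, C, F, H}.
{A, H}⁺: H→F adds F; AF→BC adds B, C → {A, B, C, F, H}.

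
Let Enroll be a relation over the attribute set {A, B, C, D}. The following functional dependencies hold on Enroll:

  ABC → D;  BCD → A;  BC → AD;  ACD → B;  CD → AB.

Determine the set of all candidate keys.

{B, C}, {C, D}

{B, C}⁺: BC→AD adds A, D → {A, B, C, D}. Minimal: {C}⁺ = {C}; {B}⁺ = {B} — none reach the full schema.
{C, D}⁺: CD→AB adds A, B → {A, B, C, D}. Minimal: {D}⁺ = {D}; {C}⁺ = {C} — none reach the full schema.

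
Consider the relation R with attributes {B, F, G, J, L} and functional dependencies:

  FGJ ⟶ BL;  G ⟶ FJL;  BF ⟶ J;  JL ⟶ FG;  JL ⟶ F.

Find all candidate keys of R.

{G}⁺: G→FJL adds F, J, L; FGJ→BL adds B → {B, F, G, J, L}.
{J, L}⁺: JL→FG adds F, G; FGJ→BL adds B → {B, F, G, J, L}.
{B, F, L}⁺: BF→J adds J; JL→FG adds G → {B, F, G, J, L}.
Any other superkey contains one of these as a subset, so there are no further candidate keys.

{G}; {J, L}; {B, F, L}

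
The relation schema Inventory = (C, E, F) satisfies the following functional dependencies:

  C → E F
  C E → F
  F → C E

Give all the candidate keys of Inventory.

{C}⁺: C→EF adds E, F → {C, E, F}.
{F}⁺: F→CE adds C, E → {C, E, F}.

{C}, {F}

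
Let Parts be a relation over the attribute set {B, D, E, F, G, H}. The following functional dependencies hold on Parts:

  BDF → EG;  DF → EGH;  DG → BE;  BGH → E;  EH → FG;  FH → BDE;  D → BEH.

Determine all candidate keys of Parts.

D, EH, FH, BGH

{D}⁺: D→BEH adds B, E, H; EH→FG adds F, G → {B, D, E, F, G, H}.
{E, H}⁺: EH→FG adds F, G; FH→BDE adds B, D → {B, D, E, F, G, H}. Minimal: {H}⁺ = {H}; {E}⁺ = {E} — none reach the full schema.
{F, H}⁺: FH→BDE adds B, D, E; BDF→EG adds G → {B, D, E, F, G, H}. Minimal: {H}⁺ = {H}; {F}⁺ = {F} — none reach the full schema.
{B, G, H}⁺: BGH→E adds E; EH→FG adds F; FH→BDE adds D → {B, D, E, F, G, H}. Minimal: {G, H}⁺ = {G, H}; {B, H}⁺ = {B, H}; {B, G}⁺ = {B, G} — none reach the full schema.
Any other superkey contains one of these as a subset, so there are no further candidate keys.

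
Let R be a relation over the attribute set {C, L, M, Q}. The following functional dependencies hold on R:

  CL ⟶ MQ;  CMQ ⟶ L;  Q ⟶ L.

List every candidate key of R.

Attribute C never appears on the right-hand side of any dependency, so C must belong to every candidate key.
{C}⁺ = {C}, which is not all of the schema, so we must add further attributes.
{C, L}⁺: CL→MQ adds M, Q → {C, L, M, Q}.
{C, Q}⁺: Q→L adds L; CL→MQ adds M → {C, L, M, Q}.
Any other superkey contains one of these as a subset, so there are no further candidate keys.

{C, L}, {C, Q}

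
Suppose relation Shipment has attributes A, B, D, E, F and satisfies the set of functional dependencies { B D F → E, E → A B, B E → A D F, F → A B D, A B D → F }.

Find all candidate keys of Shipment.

{E}⁺: E→AB adds A, B; BE→ADF adds D, F → {A, B, D, E, F}.
{F}⁺: F→ABD adds A, B, D; BDF→E adds E → {A, B, D, E, F}.
{A, B, D}⁺: ABD→F adds F; BDF→E adds E → {A, B, D, E, F}. Minimal: {B, D}⁺ = {B, D}; {A, D}⁺ = {A, D}; {A, B}⁺ = {A, B} — none reach the full schema.

E, F, ABD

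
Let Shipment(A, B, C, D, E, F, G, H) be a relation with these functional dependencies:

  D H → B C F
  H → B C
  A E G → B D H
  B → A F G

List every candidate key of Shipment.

{B, E}; {E, H}; {A, E, G}

Attribute E never appears on the right-hand side of any dependency, so E must belong to every candidate key.
{E}⁺ = {E}, which is not all of the schema, so we must add further attributes.
{B, E}⁺: B→AFG adds A, F, G; AEG→BDH adds D, H; DH→BCF adds C → {A, B, C, D, E, F, G, H}.
{E, H}⁺: H→BC adds B, C; B→AFG adds A, F, G; AEG→BDH adds D → {A, B, C, D, E, F, G, H}.
{A, E, G}⁺: AEG→BDH adds B, D, H; B→AFG adds F; DH→BCF adds C → {A, B, C, D, E, F, G, H}.
Any other superkey contains one of these as a subset, so there are no further candidate keys.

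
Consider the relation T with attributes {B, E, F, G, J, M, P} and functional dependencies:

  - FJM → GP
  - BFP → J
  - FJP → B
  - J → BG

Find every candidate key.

EFJM, BEFMP

Attributes E, F, M never appear on any right-hand side, so every candidate key must contain {E, F, M}.
{E, F, M}⁺ = {E, F, M}, which is not all of the schema, so we must add further attributes.
{E, F, J, M}⁺: FJM→GP adds G, P; FJP→B adds B → {B, E, F, G, J, M, P}. Minimal: {F, J, M}⁺ = {B, F, G, J, M, P}; {E, J, M}⁺ = {B, E, G, J, M}; {E, F, M}⁺ = {E, F, M}; … — none reach the full schema.
{B, E, F, M, P}⁺: BFP→J adds J; J→BG adds G → {B, E, F, G, J, M, P}. Minimal: {E, F, M, P}⁺ = {E, F, M, P}; {B, F, M, P}⁺ = {B, F, G, J, M, P}; {B, E, M, P}⁺ = {B, E, M, P}; … — none reach the full schema.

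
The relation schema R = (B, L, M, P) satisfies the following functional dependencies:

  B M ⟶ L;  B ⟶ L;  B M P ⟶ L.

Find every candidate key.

(B, M, P)

Attributes B, M, P never appear on any right-hand side, so every candidate key must contain {B, M, P}.
{B, M, P}⁺ = {B, L, M, P}, which is all of the schema, so {B, M, P} is the only candidate key.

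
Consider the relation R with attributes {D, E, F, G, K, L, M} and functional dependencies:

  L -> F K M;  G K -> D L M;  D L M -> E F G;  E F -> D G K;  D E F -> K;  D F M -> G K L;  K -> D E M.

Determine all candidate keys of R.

L, EF, FK, GK, DFM

{L}⁺: L→FKM adds F, K, M; K→DEM adds D, E; DLM→EFG adds G → {D, E, F, G, K, L, M}.
{E, F}⁺: EF→DGK adds D, G, K; K→DEM adds M; GK→DLM adds L → {D, E, F, G, K, L, M}. Minimal: {F}⁺ = {F}; {E}⁺ = {E} — none reach the full schema.
{F, K}⁺: K→DEM adds D, E, M; EF→DGK adds G; DFM→GKL adds L → {D, E, F, G, K, L, M}. Minimal: {K}⁺ = {D, E, K, M}; {F}⁺ = {F} — none reach the full schema.
{G, K}⁺: GK→DLM adds D, L, M; DLM→EFG adds E, F → {D, E, F, G, K, L, M}. Minimal: {K}⁺ = {D, E, K, M}; {G}⁺ = {G} — none reach the full schema.
{D, F, M}⁺: DFM→GKL adds G, K, L; K→DEM adds E → {D, E, F, G, K, L, M}. Minimal: {F, M}⁺ = {F, M}; {D, M}⁺ = {D, M}; {D, F}⁺ = {D, F} — none reach the full schema.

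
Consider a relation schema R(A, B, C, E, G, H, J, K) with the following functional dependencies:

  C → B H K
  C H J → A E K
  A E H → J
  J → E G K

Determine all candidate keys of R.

{C, J}, {A, C, E}

Attribute C never appears on the right-hand side of any dependency, so C must belong to every candidate key.
{C}⁺ = {B, C, H, K}, which is not all of the schema, so we must add further attributes.
{C, J}⁺: C→BHK adds B, H, K; CHJ→AEK adds A, E; J→EGK adds G → {A, B, C, E, G, H, J, K}.
{A, C, E}⁺: C→BHK adds B, H, K; AEH→J adds J; J→EGK adds G → {A, B, C, E, G, H, J, K}.
Any other superkey contains one of these as a subset, so there are no further candidate keys.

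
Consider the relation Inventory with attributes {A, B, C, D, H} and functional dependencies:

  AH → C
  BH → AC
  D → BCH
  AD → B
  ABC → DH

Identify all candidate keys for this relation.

D; BH; ABC

{D}⁺: D→BCH adds B, C, H; BH→AC adds A → {A, B, C, D, H}.
{B, H}⁺: BH→AC adds A, C; ABC→DH adds D → {A, B, C, D, H}. Minimal: {H}⁺ = {H}; {B}⁺ = {B} — none reach the full schema.
{A, B, C}⁺: ABC→DH adds D, H → {A, B, C, D, H}. Minimal: {B, C}⁺ = {B, C}; {A, C}⁺ = {A, C}; {A, B}⁺ = {A, B} — none reach the full schema.
Any other superkey contains one of these as a subset, so there are no further candidate keys.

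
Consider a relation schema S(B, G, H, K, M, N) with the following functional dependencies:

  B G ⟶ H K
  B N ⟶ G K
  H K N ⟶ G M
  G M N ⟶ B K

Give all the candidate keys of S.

Attribute N never appears on the right-hand side of any dependency, so N must belong to every candidate key.
{N}⁺ = {N}, which is not all of the schema, so we must add further attributes.
{B, N}⁺: BN→GK adds G, K; BG→HK adds H; HKN→GM adds M → {B, G, H, K, M, N}.
{G, M, N}⁺: GMN→BK adds B, K; BG→HK adds H → {B, G, H, K, M, N}.
{H, K, N}⁺: HKN→GM adds G, M; GMN→BK adds B → {B, G, H, K, M, N}.

(B, N), (G, M, N), (H, K, N)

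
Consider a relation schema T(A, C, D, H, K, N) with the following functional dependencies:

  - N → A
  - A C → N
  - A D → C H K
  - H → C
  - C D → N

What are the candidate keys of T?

{A, D}; {C, D}; {D, H}; {D, N}

Attribute D never appears on the right-hand side of any dependency, so D must belong to every candidate key.
{D}⁺ = {D}, which is not all of the schema, so we must add further attributes.
{A, D}⁺: AD→CHK adds C, H, K; CD→N adds N → {A, C, D, H, K, N}. Minimal: {D}⁺ = {D}; {A}⁺ = {A} — none reach the full schema.
{C, D}⁺: CD→N adds N; N→A adds A; AD→CHK adds H, K → {A, C, D, H, K, N}. Minimal: {D}⁺ = {D}; {C}⁺ = {C} — none reach the full schema.
{D, H}⁺: H→C adds C; CD→N adds N; N→A adds A; AD→CHK adds K → {A, C, D, H, K, N}. Minimal: {H}⁺ = {C, H}; {D}⁺ = {D} — none reach the full schema.
{D, N}⁺: N→A adds A; AD→CHK adds C, H, K → {A, C, D, H, K, N}. Minimal: {N}⁺ = {A, N}; {D}⁺ = {D} — none reach the full schema.
Any other superkey contains one of these as a subset, so there are no further candidate keys.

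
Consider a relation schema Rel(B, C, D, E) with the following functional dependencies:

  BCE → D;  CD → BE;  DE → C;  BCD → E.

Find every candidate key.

{C, D}; {D, E}; {B, C, E}

{C, D}⁺: CD→BE adds B, E → {B, C, D, E}. Minimal: {D}⁺ = {D}; {C}⁺ = {C} — none reach the full schema.
{D, E}⁺: DE→C adds C; CD→BE adds B → {B, C, D, E}. Minimal: {E}⁺ = {E}; {D}⁺ = {D} — none reach the full schema.
{B, C, E}⁺: BCE→D adds D → {B, C, D, E}. Minimal: {C, E}⁺ = {C, E}; {B, E}⁺ = {B, E}; {B, C}⁺ = {B, C} — none reach the full schema.
Any other superkey contains one of these as a subset, so there are no further candidate keys.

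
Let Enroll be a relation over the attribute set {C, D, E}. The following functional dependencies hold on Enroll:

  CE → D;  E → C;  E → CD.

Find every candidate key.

E

Attribute E never appears on the right-hand side of any dependency, so E must belong to every candidate key.
{E}⁺ = {C, D, E}, which is all of the schema, so {E} is the only candidate key.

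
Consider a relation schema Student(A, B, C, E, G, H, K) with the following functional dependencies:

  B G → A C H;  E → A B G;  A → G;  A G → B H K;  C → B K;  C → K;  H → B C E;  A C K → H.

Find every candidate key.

{A}⁺: A→G adds G; AG→BHK adds B, H, K; H→BCE adds C, E → {A, B, C, E, G, H, K}.
{E}⁺: E→ABG adds A, B, G; AG→BHK adds H, K; H→BCE adds C → {A, B, C, E, G, H, K}.
{H}⁺: H→BCE adds B, C, E; E→ABG adds A, G; AG→BHK adds K → {A, B, C, E, G, H, K}.
{B, G}⁺: BG→ACH adds A, C, H; AG→BHK adds K; H→BCE adds E → {A, B, C, E, G, H, K}. Minimal: {G}⁺ = {G}; {B}⁺ = {B} — none reach the full schema.
{C, G}⁺: C→BK adds B, K; BG→ACH adds A, H; H→BCE adds E → {A, B, C, E, G, H, K}. Minimal: {G}⁺ = {G}; {C}⁺ = {B, C, K} — none reach the full schema.

{A}, {E}, {H}, {B, G}, {C, G}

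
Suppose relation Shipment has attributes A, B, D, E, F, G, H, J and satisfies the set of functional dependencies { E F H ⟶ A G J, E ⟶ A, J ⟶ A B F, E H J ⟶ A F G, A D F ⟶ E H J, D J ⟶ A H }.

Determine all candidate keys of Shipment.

(D, J), (A, D, F), (D, E, F)

Attribute D never appears on the right-hand side of any dependency, so D must belong to every candidate key.
{D}⁺ = {D}, which is not all of the schema, so we must add further attributes.
{D, J}⁺: J→ABF adds A, B, F; ADF→EHJ adds E, H; EFH→AGJ adds G → {A, B, D, E, F, G, H, J}. Minimal: {J}⁺ = {A, B, F, J}; {D}⁺ = {D} — none reach the full schema.
{A, D, F}⁺: ADF→EHJ adds E, H, J; EFH→AGJ adds G; J→ABF adds B → {A, B, D, E, F, G, H, J}. Minimal: {D, F}⁺ = {D, F}; {A, F}⁺ = {A, F}; {A, D}⁺ = {A, D} — none reach the full schema.
{D, E, F}⁺: E→A adds A; ADF→EHJ adds H, J; EFH→AGJ adds G; J→ABF adds B → {A, B, D, E, F, G, H, J}. Minimal: {E, F}⁺ = {A, E, F}; {D, F}⁺ = {D, F}; {D, E}⁺ = {A, D, E} — none reach the full schema.
Any other superkey contains one of these as a subset, so there are no further candidate keys.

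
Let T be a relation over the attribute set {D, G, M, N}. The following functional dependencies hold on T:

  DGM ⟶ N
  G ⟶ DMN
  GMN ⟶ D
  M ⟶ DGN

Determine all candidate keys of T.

{G}, {M}

{G}⁺: G→DMN adds D, M, N → {D, G, M, N}.
{M}⁺: M→DGN adds D, G, N → {D, G, M, N}.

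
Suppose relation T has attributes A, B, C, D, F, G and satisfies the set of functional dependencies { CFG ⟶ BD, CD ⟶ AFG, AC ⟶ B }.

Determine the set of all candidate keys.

{C, D}, {C, F, G}

Attribute C never appears on the right-hand side of any dependency, so C must belong to every candidate key.
{C}⁺ = {C}, which is not all of the schema, so we must add further attributes.
{C, D}⁺: CD→AFG adds A, F, G; AC→B adds B → {A, B, C, D, F, G}. Minimal: {D}⁺ = {D}; {C}⁺ = {C} — none reach the full schema.
{C, F, G}⁺: CFG→BD adds B, D; CD→AFG adds A → {A, B, C, D, F, G}. Minimal: {F, G}⁺ = {F, G}; {C, G}⁺ = {C, G}; {C, F}⁺ = {C, F} — none reach the full schema.
Any other superkey contains one of these as a subset, so there are no further candidate keys.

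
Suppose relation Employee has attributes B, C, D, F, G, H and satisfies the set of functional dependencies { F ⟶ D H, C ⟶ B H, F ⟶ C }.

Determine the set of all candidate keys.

Attributes F, G never appear on any right-hand side, so every candidate key must contain {F, G}.
{F, G}⁺ = {B, C, D, F, G, H}, which is all of the schema, so {F, G} is the only candidate key.

(F, G)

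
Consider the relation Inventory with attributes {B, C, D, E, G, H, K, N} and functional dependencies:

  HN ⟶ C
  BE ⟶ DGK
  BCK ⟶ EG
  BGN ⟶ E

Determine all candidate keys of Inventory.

Attributes B, H, N never appear on any right-hand side, so every candidate key must contain {B, H, N}.
{B, H, N}⁺ = {B, C, H, N}, which is not all of the schema, so we must add further attributes.
{B, E, H, N}⁺: HN→C adds C; BE→DGK adds D, G, K → {B, C, D, E, G, H, K, N}. Minimal: {E, H, N}⁺ = {C, E, H, N}; {B, H, N}⁺ = {B, C, H, N}; {B, E, N}⁺ = {B, D, E, G, K, N}; … — none reach the full schema.
{B, G, H, N}⁺: HN→C adds C; BGN→E adds E; BE→DGK adds D, K → {B, C, D, E, G, H, K, N}. Minimal: {G, H, N}⁺ = {C, G, H, N}; {B, H, N}⁺ = {B, C, H, N}; {B, G, N}⁺ = {B, D, E, G, K, N}; … — none reach the full schema.
{B, H, K, N}⁺: HN→C adds C; BCK→EG adds E, G; BE→DGK adds D → {B, C, D, E, G, H, K, N}. Minimal: {H, K, N}⁺ = {C, H, K, N}; {B, K, N}⁺ = {B, K, N}; {B, H, N}⁺ = {B, C, H, N}; … — none reach the full schema.

{B, E, H, N}, {B, G, H, N}, {B, H, K, N}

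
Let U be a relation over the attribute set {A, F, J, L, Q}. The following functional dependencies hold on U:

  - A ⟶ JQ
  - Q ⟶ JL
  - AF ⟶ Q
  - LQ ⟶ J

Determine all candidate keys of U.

{A, F}

Attributes A, F never appear on any right-hand side, so every candidate key must contain {A, F}.
{A, F}⁺ = {A, F, J, L, Q}, which is all of the schema, so {A, F} is the only candidate key.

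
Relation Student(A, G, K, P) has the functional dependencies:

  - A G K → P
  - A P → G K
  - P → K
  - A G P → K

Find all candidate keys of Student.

(A, P), (A, G, K)

Attribute A never appears on the right-hand side of any dependency, so A must belong to every candidate key.
{A}⁺ = {A}, which is not all of the schema, so we must add further attributes.
{A, P}⁺: AP→GK adds G, K → {A, G, K, P}. Minimal: {P}⁺ = {K, P}; {A}⁺ = {A} — none reach the full schema.
{A, G, K}⁺: AGK→P adds P → {A, G, K, P}. Minimal: {G, K}⁺ = {G, K}; {A, K}⁺ = {A, K}; {A, G}⁺ = {A, G} — none reach the full schema.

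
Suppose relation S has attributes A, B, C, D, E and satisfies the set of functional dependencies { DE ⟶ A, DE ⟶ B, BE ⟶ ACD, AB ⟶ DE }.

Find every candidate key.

{A, B}⁺: AB→DE adds D, E; BE→ACD adds C → {A, B, C, D, E}. Minimal: {B}⁺ = {B}; {A}⁺ = {A} — none reach the full schema.
{B, E}⁺: BE→ACD adds A, C, D → {A, B, C, D, E}. Minimal: {E}⁺ = {E}; {B}⁺ = {B} — none reach the full schema.
{D, E}⁺: DE→A adds A; DE→B adds B; BE→ACD adds C → {A, B, C, D, E}. Minimal: {E}⁺ = {E}; {D}⁺ = {D} — none reach the full schema.

{A, B}, {B, E}, {D, E}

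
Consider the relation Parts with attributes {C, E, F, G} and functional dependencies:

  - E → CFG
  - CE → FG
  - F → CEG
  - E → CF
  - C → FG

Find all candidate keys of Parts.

{C}; {E}; {F}

{C}⁺: C→FG adds F, G; F→CEG adds E → {C, E, F, G}.
{E}⁺: E→CFG adds C, F, G → {C, E, F, G}.
{F}⁺: F→CEG adds C, E, G → {C, E, F, G}.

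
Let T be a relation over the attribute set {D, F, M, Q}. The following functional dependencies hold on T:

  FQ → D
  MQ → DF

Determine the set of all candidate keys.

Attributes M, Q never appear on any right-hand side, so every candidate key must contain {M, Q}.
{M, Q}⁺ = {D, F, M, Q}, which is all of the schema, so {M, Q} is the only candidate key.

(M, Q)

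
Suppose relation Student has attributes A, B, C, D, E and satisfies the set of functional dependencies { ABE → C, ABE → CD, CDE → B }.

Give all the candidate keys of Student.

Attributes A, E never appear on any right-hand side, so every candidate key must contain {A, E}.
{A, E}⁺ = {A, E}, which is not all of the schema, so we must add further attributes.
{A, B, E}⁺: ABE→C adds C; ABE→CD adds D → {A, B, C, D, E}. Minimal: {B, E}⁺ = {B, E}; {A, E}⁺ = {A, E}; {A, B}⁺ = {A, B} — none reach the full schema.
{A, C, D, E}⁺: CDE→B adds B → {A, B, C, D, E}. Minimal: {C, D, E}⁺ = {B, C, D, E}; {A, D, E}⁺ = {A, D, E}; {A, C, E}⁺ = {A, C, E}; … — none reach the full schema.

{A, B, E}, {A, C, D, E}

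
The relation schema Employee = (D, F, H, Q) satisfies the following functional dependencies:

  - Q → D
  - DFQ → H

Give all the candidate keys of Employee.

Attributes F, Q never appear on any right-hand side, so every candidate key must contain {F, Q}.
{F, Q}⁺ = {D, F, H, Q}, which is all of the schema, so {F, Q} is the only candidate key.

(F, Q)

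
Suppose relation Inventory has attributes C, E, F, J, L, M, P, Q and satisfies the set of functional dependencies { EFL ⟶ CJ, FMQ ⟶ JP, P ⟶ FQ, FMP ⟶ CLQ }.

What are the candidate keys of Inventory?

{E, M, P}, {E, F, M, Q}

Attributes E, M never appear on any right-hand side, so every candidate key must contain {E, M}.
{E, M}⁺ = {E, M}, which is not all of the schema, so we must add further attributes.
{E, M, P}⁺: P→FQ adds F, Q; FMP→CLQ adds C, L; EFL→CJ adds J → {C, E, F, J, L, M, P, Q}. Minimal: {M, P}⁺ = {C, F, J, L, M, P, Q}; {E, P}⁺ = {E, F, P, Q}; {E, M}⁺ = {E, M} — none reach the full schema.
{E, F, M, Q}⁺: FMQ→JP adds J, P; FMP→CLQ adds C, L → {C, E, F, J, L, M, P, Q}. Minimal: {F, M, Q}⁺ = {C, F, J, L, M, P, Q}; {E, M, Q}⁺ = {E, M, Q}; {E, F, Q}⁺ = {E, F, Q}; … — none reach the full schema.
Any other superkey contains one of these as a subset, so there are no further candidate keys.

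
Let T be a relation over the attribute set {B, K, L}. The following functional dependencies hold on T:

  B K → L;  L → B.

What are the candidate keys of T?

(B, K); (K, L)

Attribute K never appears on the right-hand side of any dependency, so K must belong to every candidate key.
{K}⁺ = {K}, which is not all of the schema, so we must add further attributes.
{B, K}⁺: BK→L adds L → {B, K, L}.
{K, L}⁺: L→B adds B → {B, K, L}.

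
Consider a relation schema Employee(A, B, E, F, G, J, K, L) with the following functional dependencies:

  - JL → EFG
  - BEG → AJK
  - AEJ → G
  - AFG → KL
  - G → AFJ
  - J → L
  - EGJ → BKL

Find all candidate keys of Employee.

(G), (J)

{G}⁺: G→AFJ adds A, F, J; J→L adds L; JL→EFG adds E; AFG→KL adds K; EGJ→BKL adds B → {A, B, E, F, G, J, K, L}.
{J}⁺: J→L adds L; JL→EFG adds E, F, G; G→AFJ adds A; EGJ→BKL adds B, K → {A, B, E, F, G, J, K, L}.
Any other superkey contains one of these as a subset, so there are no further candidate keys.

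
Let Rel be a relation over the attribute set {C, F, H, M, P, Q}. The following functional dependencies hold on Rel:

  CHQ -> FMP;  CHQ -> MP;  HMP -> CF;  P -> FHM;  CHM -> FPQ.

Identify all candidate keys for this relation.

{P}⁺: P→FHM adds F, H, M; HMP→CF adds C; CHM→FPQ adds Q → {C, F, H, M, P, Q}.
{C, H, M}⁺: CHM→FPQ adds F, P, Q → {C, F, H, M, P, Q}. Minimal: {H, M}⁺ = {H, M}; {C, M}⁺ = {C, M}; {C, H}⁺ = {C, H} — none reach the full schema.
{C, H, Q}⁺: CHQ→FMP adds F, M, P → {C, F, H, M, P, Q}. Minimal: {H, Q}⁺ = {H, Q}; {C, Q}⁺ = {C, Q}; {C, H}⁺ = {C, H} — none reach the full schema.

{P}; {C, H, M}; {C, H, Q}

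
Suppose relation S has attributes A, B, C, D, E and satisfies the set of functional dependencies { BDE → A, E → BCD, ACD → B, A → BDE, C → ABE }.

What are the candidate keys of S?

A, C, E

{A}⁺: A→BDE adds B, D, E; E→BCD adds C → {A, B, C, D, E}.
{C}⁺: C→ABE adds A, B, E; E→BCD adds D → {A, B, C, D, E}.
{E}⁺: E→BCD adds B, C, D; C→ABE adds A → {A, B, C, D, E}.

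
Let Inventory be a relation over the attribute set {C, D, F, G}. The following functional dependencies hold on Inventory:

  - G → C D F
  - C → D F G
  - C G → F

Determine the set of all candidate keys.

{C}⁺: C→DFG adds D, F, G → {C, D, F, G}.
{G}⁺: G→CDF adds C, D, F → {C, D, F, G}.
Any other superkey contains one of these as a subset, so there are no further candidate keys.

(C), (G)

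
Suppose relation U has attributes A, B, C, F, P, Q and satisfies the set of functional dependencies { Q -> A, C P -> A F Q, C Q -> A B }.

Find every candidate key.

Attributes C, P never appear on any right-hand side, so every candidate key must contain {C, P}.
{C, P}⁺ = {A, B, C, F, P, Q}, which is all of the schema, so {C, P} is the only candidate key.

{C, P}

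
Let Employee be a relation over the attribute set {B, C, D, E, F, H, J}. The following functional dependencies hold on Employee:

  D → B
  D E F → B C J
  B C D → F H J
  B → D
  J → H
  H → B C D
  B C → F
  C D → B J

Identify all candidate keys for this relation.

{E, H}, {E, J}, {B, C, E}, {B, E, F}, {C, D, E}, {D, E, F}

Attribute E never appears on the right-hand side of any dependency, so E must belong to every candidate key.
{E}⁺ = {E}, which is not all of the schema, so we must add further attributes.
{E, H}⁺: H→BCD adds B, C, D; BC→F adds F; CD→BJ adds J → {B, C, D, E, F, H, J}. Minimal: {H}⁺ = {B, C, D, F, H, J}; {E}⁺ = {E} — none reach the full schema.
{E, J}⁺: J→H adds H; H→BCD adds B, C, D; BC→F adds F → {B, C, D, E, F, H, J}. Minimal: {J}⁺ = {B, C, D, F, H, J}; {E}⁺ = {E} — none reach the full schema.
{B, C, E}⁺: B→D adds D; BC→F adds F; CD→BJ adds J; BCD→FHJ adds H → {B, C, D, E, F, H, J}. Minimal: {C, E}⁺ = {C, E}; {B, E}⁺ = {B, D, E}; {B, C}⁺ = {B, C, D, F, H, J} — none reach the full schema.
{B, E, F}⁺: B→D adds D; DEF→BCJ adds C, J; BCD→FHJ adds H → {B, C, D, E, F, H, J}. Minimal: {E, F}⁺ = {E, F}; {B, F}⁺ = {B, D, F}; {B, E}⁺ = {B, D, E} — none reach the full schema.
{C, D, E}⁺: D→B adds B; BCD→FHJ adds F, H, J → {B, C, D, E, F, H, J}. Minimal: {D, E}⁺ = {B, D, E}; {C, E}⁺ = {C, E}; {C, D}⁺ = {B, C, D, F, H, J} — none reach the full schema.
{D, E, F}⁺: D→B adds B; DEF→BCJ adds C, J; BCD→FHJ adds H → {B, C, D, E, F, H, J}. Minimal: {E, F}⁺ = {E, F}; {D, F}⁺ = {B, D, F}; {D, E}⁺ = {B, D, E} — none reach the full schema.
Any other superkey contains one of these as a subset, so there are no further candidate keys.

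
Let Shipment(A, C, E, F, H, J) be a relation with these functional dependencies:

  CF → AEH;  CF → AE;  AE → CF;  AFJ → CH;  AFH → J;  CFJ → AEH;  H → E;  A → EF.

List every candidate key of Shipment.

{A}⁺: A→EF adds E, F; AE→CF adds C; CF→AEH adds H; AFH→J adds J → {A, C, E, F, H, J}.
{C, F}⁺: CF→AEH adds A, E, H; AFH→J adds J → {A, C, E, F, H, J}.

{A}, {C, F}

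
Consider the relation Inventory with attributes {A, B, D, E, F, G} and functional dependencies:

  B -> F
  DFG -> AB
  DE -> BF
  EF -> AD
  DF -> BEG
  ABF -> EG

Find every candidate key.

(A, B), (B, D), (B, E), (D, E), (D, F), (E, F)

{A, B}⁺: B→F adds F; ABF→EG adds E, G; EF→AD adds D → {A, B, D, E, F, G}.
{B, D}⁺: B→F adds F; DF→BEG adds E, G; DFG→AB adds A → {A, B, D, E, F, G}.
{B, E}⁺: B→F adds F; EF→AD adds A, D; DF→BEG adds G → {A, B, D, E, F, G}.
{D, E}⁺: DE→BF adds B, F; EF→AD adds A; DF→BEG adds G → {A, B, D, E, F, G}.
{D, F}⁺: DF→BEG adds B, E, G; DFG→AB adds A → {A, B, D, E, F, G}.
{E, F}⁺: EF→AD adds A, D; DF→BEG adds B, G → {A, B, D, E, F, G}.
Any other superkey contains one of these as a subset, so there are no further candidate keys.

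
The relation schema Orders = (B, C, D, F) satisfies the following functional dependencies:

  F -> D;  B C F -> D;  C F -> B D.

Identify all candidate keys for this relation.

Attributes C, F never appear on any right-hand side, so every candidate key must contain {C, F}.
{C, F}⁺ = {B, C, D, F}, which is all of the schema, so {C, F} is the only candidate key.

(C, F)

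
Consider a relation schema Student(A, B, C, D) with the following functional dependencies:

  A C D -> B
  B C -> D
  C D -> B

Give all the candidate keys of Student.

{A, B, C}, {A, C, D}

Attributes A, C never appear on any right-hand side, so every candidate key must contain {A, C}.
{A, C}⁺ = {A, C}, which is not all of the schema, so we must add further attributes.
{A, B, C}⁺: BC→D adds D → {A, B, C, D}.
{A, C, D}⁺: ACD→B adds B → {A, B, C, D}.
Any other superkey contains one of these as a subset, so there are no further candidate keys.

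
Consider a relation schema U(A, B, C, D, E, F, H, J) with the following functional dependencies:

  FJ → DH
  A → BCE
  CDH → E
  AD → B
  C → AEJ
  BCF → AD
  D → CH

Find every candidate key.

Attribute F never appears on the right-hand side of any dependency, so F must belong to every candidate key.
{F}⁺ = {F}, which is not all of the schema, so we must add further attributes.
{A, F}⁺: A→BCE adds B, C, E; C→AEJ adds J; BCF→AD adds D; D→CH adds H → {A, B, C, D, E, F, H, J}. Minimal: {F}⁺ = {F}; {A}⁺ = {A, B, C, E, J} — none reach the full schema.
{C, F}⁺: C→AEJ adds A, E, J; FJ→DH adds D, H; A→BCE adds B → {A, B, C, D, E, F, H, J}. Minimal: {F}⁺ = {F}; {C}⁺ = {A, B, C, E, J} — none reach the full schema.
{D, F}⁺: D→CH adds C, H; CDH→E adds E; C→AEJ adds A, J; A→BCE adds B → {A, B, C, D, E, F, H, J}. Minimal: {F}⁺ = {F}; {D}⁺ = {A, B, C, D, E, H, J} — none reach the full schema.
{F, J}⁺: FJ→DH adds D, H; D→CH adds C; CDH→E adds E; C→AEJ adds A; A→BCE adds B → {A, B, C, D, E, F, H, J}. Minimal: {J}⁺ = {J}; {F}⁺ = {F} — none reach the full schema.
Any other superkey contains one of these as a subset, so there are no further candidate keys.

{A, F}, {C, F}, {D, F}, {F, J}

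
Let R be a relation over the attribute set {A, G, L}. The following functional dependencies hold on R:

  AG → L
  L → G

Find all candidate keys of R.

Attribute A never appears on the right-hand side of any dependency, so A must belong to every candidate key.
{A}⁺ = {A}, which is not all of the schema, so we must add further attributes.
{A, G}⁺: AG→L adds L → {A, G, L}. Minimal: {G}⁺ = {G}; {A}⁺ = {A} — none reach the full schema.
{A, L}⁺: L→G adds G → {A, G, L}. Minimal: {L}⁺ = {G, L}; {A}⁺ = {A} — none reach the full schema.
Any other superkey contains one of these as a subset, so there are no further candidate keys.

(A, G), (A, L)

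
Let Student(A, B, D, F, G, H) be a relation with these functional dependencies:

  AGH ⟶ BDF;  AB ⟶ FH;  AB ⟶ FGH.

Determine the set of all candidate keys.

Attribute A never appears on the right-hand side of any dependency, so A must belong to every candidate key.
{A}⁺ = {A}, which is not all of the schema, so we must add further attributes.
{A, B}⁺: AB→FH adds F, H; AB→FGH adds G; AGH→BDF adds D → {A, B, D, F, G, H}. Minimal: {B}⁺ = {B}; {A}⁺ = {A} — none reach the full schema.
{A, G, H}⁺: AGH→BDF adds B, D, F → {A, B, D, F, G, H}. Minimal: {G, H}⁺ = {G, H}; {A, H}⁺ = {A, H}; {A, G}⁺ = {A, G} — none reach the full schema.

{A, B}, {A, G, H}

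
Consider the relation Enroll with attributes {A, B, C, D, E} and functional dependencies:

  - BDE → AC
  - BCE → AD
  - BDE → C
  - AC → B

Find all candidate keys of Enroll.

{A, C, E}; {B, C, E}; {B, D, E}

{A, C, E}⁺: AC→B adds B; BCE→AD adds D → {A, B, C, D, E}. Minimal: {C, E}⁺ = {C, E}; {A, E}⁺ = {A, E}; {A, C}⁺ = {A, B, C} — none reach the full schema.
{B, C, E}⁺: BCE→AD adds A, D → {A, B, C, D, E}. Minimal: {C, E}⁺ = {C, E}; {B, E}⁺ = {B, E}; {B, C}⁺ = {B, C} — none reach the full schema.
{B, D, E}⁺: BDE→AC adds A, C → {A, B, C, D, E}. Minimal: {D, E}⁺ = {D, E}; {B, E}⁺ = {B, E}; {B, D}⁺ = {B, D} — none reach the full schema.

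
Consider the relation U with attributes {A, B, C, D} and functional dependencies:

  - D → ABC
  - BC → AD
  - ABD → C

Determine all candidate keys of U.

(D), (B, C)

{D}⁺: D→ABC adds A, B, C → {A, B, C, D}.
{B, C}⁺: BC→AD adds A, D → {A, B, C, D}.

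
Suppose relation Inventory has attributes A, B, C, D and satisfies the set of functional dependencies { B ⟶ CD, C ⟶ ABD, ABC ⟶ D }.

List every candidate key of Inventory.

(B), (C)

{B}⁺: B→CD adds C, D; C→ABD adds A → {A, B, C, D}.
{C}⁺: C→ABD adds A, B, D → {A, B, C, D}.
Any other superkey contains one of these as a subset, so there are no further candidate keys.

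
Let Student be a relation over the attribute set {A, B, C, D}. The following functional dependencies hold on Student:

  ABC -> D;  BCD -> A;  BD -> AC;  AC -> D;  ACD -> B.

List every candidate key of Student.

{A, C}, {B, D}

{A, C}⁺: AC→D adds D; ACD→B adds B → {A, B, C, D}. Minimal: {C}⁺ = {C}; {A}⁺ = {A} — none reach the full schema.
{B, D}⁺: BD→AC adds A, C → {A, B, C, D}. Minimal: {D}⁺ = {D}; {B}⁺ = {B} — none reach the full schema.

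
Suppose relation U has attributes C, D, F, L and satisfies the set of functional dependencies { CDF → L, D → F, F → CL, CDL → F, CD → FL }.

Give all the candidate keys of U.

Attribute D never appears on the right-hand side of any dependency, so D must belong to every candidate key.
{D}⁺ = {C, D, F, L}, which is all of the schema, so {D} is the only candidate key.

{D}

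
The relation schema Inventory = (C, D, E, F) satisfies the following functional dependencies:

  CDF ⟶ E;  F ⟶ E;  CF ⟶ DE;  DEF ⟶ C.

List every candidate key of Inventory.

Attribute F never appears on the right-hand side of any dependency, so F must belong to every candidate key.
{F}⁺ = {E, F}, which is not all of the schema, so we must add further attributes.
{C, F}⁺: F→E adds E; CF→DE adds D → {C, D, E, F}. Minimal: {F}⁺ = {E, F}; {C}⁺ = {C} — none reach the full schema.
{D, F}⁺: F→E adds E; DEF→C adds C → {C, D, E, F}. Minimal: {F}⁺ = {E, F}; {D}⁺ = {D} — none reach the full schema.
Any other superkey contains one of these as a subset, so there are no further candidate keys.

(C, F), (D, F)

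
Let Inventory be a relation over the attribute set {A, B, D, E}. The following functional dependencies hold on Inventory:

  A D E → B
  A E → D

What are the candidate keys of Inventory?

{A, E}

Attributes A, E never appear on any right-hand side, so every candidate key must contain {A, E}.
{A, E}⁺ = {A, B, D, E}, which is all of the schema, so {A, E} is the only candidate key.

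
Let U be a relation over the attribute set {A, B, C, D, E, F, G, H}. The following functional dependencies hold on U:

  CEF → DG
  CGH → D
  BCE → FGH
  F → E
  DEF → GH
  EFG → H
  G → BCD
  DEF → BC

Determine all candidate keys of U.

Attribute A never appears on the right-hand side of any dependency, so A must belong to every candidate key.
{A}⁺ = {A}, which is not all of the schema, so we must add further attributes.
{A, C, F}⁺: F→E adds E; CEF→DG adds D, G; DEF→GH adds H; G→BCD adds B → {A, B, C, D, E, F, G, H}. Minimal: {C, F}⁺ = {B, C, D, E, F, G, H}; {A, F}⁺ = {A, E, F}; {A, C}⁺ = {A, C} — none reach the full schema.
{A, D, F}⁺: F→E adds E; DEF→GH adds G, H; G→BCD adds B, C → {A, B, C, D, E, F, G, H}. Minimal: {D, F}⁺ = {B, C, D, E, F, G, H}; {A, F}⁺ = {A, E, F}; {A, D}⁺ = {A, D} — none reach the full schema.
{A, E, G}⁺: G→BCD adds B, C, D; BCE→FGH adds F, H → {A, B, C, D, E, F, G, H}. Minimal: {E, G}⁺ = {B, C, D, E, F, G, H}; {A, G}⁺ = {A, B, C, D, G}; {A, E}⁺ = {A, E} — none reach the full schema.
{A, F, G}⁺: F→E adds E; EFG→H adds H; G→BCD adds B, C, D → {A, B, C, D, E, F, G, H}. Minimal: {F, G}⁺ = {B, C, D, E, F, G, H}; {A, G}⁺ = {A, B, C, D, G}; {A, F}⁺ = {A, E, F} — none reach the full schema.
{A, B, C, E}⁺: BCE→FGH adds F, G, H; G→BCD adds D → {A, B, C, D, E, F, G, H}. Minimal: {B, C, E}⁺ = {B, C, D, E, F, G, H}; {A, C, E}⁺ = {A, C, E}; {A, B, E}⁺ = {A, B, E}; … — none reach the full schema.

{A, C, F}, {A, D, F}, {A, E, G}, {A, F, G}, {A, B, C, E}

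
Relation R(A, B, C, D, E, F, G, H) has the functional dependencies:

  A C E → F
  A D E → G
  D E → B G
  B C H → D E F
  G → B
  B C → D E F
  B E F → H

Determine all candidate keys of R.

ABC; ACG; ACDE

{A, B, C}⁺: BC→DEF adds D, E, F; BEF→H adds H; ADE→G adds G → {A, B, C, D, E, F, G, H}. Minimal: {B, C}⁺ = {B, C, D, E, F, G, H}; {A, C}⁺ = {A, C}; {A, B}⁺ = {A, B} — none reach the full schema.
{A, C, G}⁺: G→B adds B; BC→DEF adds D, E, F; BEF→H adds H → {A, B, C, D, E, F, G, H}. Minimal: {C, G}⁺ = {B, C, D, E, F, G, H}; {A, G}⁺ = {A, B, G}; {A, C}⁺ = {A, C} — none reach the full schema.
{A, C, D, E}⁺: ACE→F adds F; ADE→G adds G; DE→BG adds B; BEF→H adds H → {A, B, C, D, E, F, G, H}. Minimal: {C, D, E}⁺ = {B, C, D, E, F, G, H}; {A, D, E}⁺ = {A, B, D, E, G}; {A, C, E}⁺ = {A, C, E, F}; … — none reach the full schema.
Any other superkey contains one of these as a subset, so there are no further candidate keys.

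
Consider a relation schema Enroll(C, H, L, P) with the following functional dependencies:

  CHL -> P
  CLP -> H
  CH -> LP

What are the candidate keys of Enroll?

{C, H}; {C, L, P}

Attribute C never appears on the right-hand side of any dependency, so C must belong to every candidate key.
{C}⁺ = {C}, which is not all of the schema, so we must add further attributes.
{C, H}⁺: CH→LP adds L, P → {C, H, L, P}.
{C, L, P}⁺: CLP→H adds H → {C, H, L, P}.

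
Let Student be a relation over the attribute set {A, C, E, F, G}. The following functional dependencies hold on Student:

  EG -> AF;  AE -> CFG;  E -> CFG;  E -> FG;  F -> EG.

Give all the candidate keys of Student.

E; F

{E}⁺: E→CFG adds C, F, G; EG→AF adds A → {A, C, E, F, G}.
{F}⁺: F→EG adds E, G; EG→AF adds A; AE→CFG adds C → {A, C, E, F, G}.
Any other superkey contains one of these as a subset, so there are no further candidate keys.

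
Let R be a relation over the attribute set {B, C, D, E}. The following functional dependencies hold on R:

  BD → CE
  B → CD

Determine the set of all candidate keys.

{B}

Attribute B never appears on the right-hand side of any dependency, so B must belong to every candidate key.
{B}⁺ = {B, C, D, E}, which is all of the schema, so {B} is the only candidate key.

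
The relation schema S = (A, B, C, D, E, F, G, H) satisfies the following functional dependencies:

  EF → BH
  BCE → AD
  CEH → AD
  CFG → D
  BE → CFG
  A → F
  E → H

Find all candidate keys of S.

Attribute E never appears on the right-hand side of any dependency, so E must belong to every candidate key.
{E}⁺ = {E, H}, which is not all of the schema, so we must add further attributes.
{A, E}⁺: A→F adds F; E→H adds H; EF→BH adds B; BE→CFG adds C, G; BCE→AD adds D → {A, B, C, D, E, F, G, H}. Minimal: {E}⁺ = {E, H}; {A}⁺ = {A, F} — none reach the full schema.
{B, E}⁺: BE→CFG adds C, F, G; E→H adds H; BCE→AD adds A, D → {A, B, C, D, E, F, G, H}. Minimal: {E}⁺ = {E, H}; {B}⁺ = {B} — none reach the full schema.
{C, E}⁺: E→H adds H; CEH→AD adds A, D; A→F adds F; EF→BH adds B; BE→CFG adds G → {A, B, C, D, E, F, G, H}. Minimal: {E}⁺ = {E, H}; {C}⁺ = {C} — none reach the full schema.
{E, F}⁺: EF→BH adds B, H; BE→CFG adds C, G; BCE→AD adds A, D → {A, B, C, D, E, F, G, H}. Minimal: {F}⁺ = {F}; {E}⁺ = {E, H} — none reach the full schema.

AE; BE; CE; EF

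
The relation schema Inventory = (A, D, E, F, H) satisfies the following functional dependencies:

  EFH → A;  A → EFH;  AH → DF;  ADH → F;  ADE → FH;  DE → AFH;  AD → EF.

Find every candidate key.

{A}, {D, E}, {E, F, H}

{A}⁺: A→EFH adds E, F, H; AH→DF adds D → {A, D, E, F, H}.
{D, E}⁺: DE→AFH adds A, F, H → {A, D, E, F, H}. Minimal: {E}⁺ = {E}; {D}⁺ = {D} — none reach the full schema.
{E, F, H}⁺: EFH→A adds A; AH→DF adds D → {A, D, E, F, H}. Minimal: {F, H}⁺ = {F, H}; {E, H}⁺ = {E, H}; {E, F}⁺ = {E, F} — none reach the full schema.
Any other superkey contains one of these as a subset, so there are no further candidate keys.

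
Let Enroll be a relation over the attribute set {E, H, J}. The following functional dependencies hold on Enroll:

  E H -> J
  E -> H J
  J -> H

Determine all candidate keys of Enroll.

Attribute E never appears on the right-hand side of any dependency, so E must belong to every candidate key.
{E}⁺ = {E, H, J}, which is all of the schema, so {E} is the only candidate key.

{E}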